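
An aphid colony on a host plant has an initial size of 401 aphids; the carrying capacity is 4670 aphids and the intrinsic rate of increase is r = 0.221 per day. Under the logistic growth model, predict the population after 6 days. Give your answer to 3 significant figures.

A = (K − N₀)/N₀ = (4670 − 401)/401 = 10.646.
N(t) = K/(1 + A·e^(−rt)) = 4670/(1 + 10.646×e^(−0.221×6)).
e^(−1.326) = 0.26554; denominator = 1 + 10.646×0.26554 = 3.8269.
N = 4670/3.8269 = 1220.32.

1220 aphids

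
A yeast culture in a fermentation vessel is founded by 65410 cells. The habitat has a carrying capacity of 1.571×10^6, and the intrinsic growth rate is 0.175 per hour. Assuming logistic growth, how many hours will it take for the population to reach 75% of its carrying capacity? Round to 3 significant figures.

A = (K − N₀)/N₀ = (1.571×10^6 − 65410)/65410 = 23.018.
Solve 1.571×10^6/(1 + 23.018·e^(−0.175t)) = 1.17825×10^6: 1 + 23.018·e^(−0.175t) = 1.3333, so e^(−0.175t) = 0.0144816.
−0.175·t = ln(0.0144816) = -4.2349, so t = 4.2349/0.175 = 24.199.

24.2 hours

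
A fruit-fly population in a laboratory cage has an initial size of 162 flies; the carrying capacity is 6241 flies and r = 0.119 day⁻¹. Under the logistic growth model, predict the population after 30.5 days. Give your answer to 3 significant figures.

3130 flies

A = (K − N₀)/N₀ = (6241 − 162)/162 = 37.525.
N(t) = K/(1 + A·e^(−rt)) = 6241/(1 + 37.525×e^(−0.119×30.5)).
e^(−3.629) = 0.026529; denominator = 1 + 37.525×0.026529 = 1.9955.
N = 6241/1.9955 = 3127.52.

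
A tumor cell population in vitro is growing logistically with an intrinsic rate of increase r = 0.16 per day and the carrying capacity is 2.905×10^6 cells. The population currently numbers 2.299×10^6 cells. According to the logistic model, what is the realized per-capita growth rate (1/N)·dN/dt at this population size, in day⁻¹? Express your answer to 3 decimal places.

0.033 per day

(1/N)·dN/dt = r(1 − N/K) = 0.16 × (1 − 2.299×10^6/2.905×10^6).
= 0.16 × 0.20861 = 0.033377.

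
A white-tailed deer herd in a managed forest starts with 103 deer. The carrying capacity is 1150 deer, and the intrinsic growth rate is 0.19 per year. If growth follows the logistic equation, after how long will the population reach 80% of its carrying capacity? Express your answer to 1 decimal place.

19.5 years

A = (K − N₀)/N₀ = (1150 − 103)/103 = 10.165.
Solve 1150/(1 + 10.165·e^(−0.19t)) = 920: 1 + 10.165·e^(−0.19t) = 1.25, so e^(−0.19t) = 0.0245941.
−0.19·t = ln(0.0245941) = -3.7052, so t = 3.7052/0.19 = 19.501.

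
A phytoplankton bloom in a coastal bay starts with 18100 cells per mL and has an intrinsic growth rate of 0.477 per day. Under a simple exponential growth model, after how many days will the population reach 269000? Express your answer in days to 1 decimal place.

5.7 days

Set N₀·e^(rt) = 269000: e^(0.477·t) = 269000/18100 = 14.862.
0.477·t = ln(14.862) = 2.6988, so t = 2.6988/0.477 = 5.6579.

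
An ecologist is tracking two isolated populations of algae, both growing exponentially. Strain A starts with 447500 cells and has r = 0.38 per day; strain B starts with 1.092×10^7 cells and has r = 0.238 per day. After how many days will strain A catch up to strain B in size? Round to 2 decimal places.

Set 447500·e^(0.38t) = 1.092×10^7·e^(0.238t).
e^((0.38 − 0.238)t) = 1.092×10^7/447500 → e^(0.142·t) = 24.402.
0.142·t = ln(24.402) = 3.1947, so t = 3.1947/0.142 = 22.498.

22.50 days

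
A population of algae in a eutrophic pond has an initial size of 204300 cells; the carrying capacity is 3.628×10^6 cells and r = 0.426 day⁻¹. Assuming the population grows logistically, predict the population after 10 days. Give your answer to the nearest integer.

A = (K − N₀)/N₀ = (3.628×10^6 − 204300)/204300 = 16.758.
N(t) = K/(1 + A·e^(−rt)) = 3.628×10^6/(1 + 16.758×e^(−0.426×10)).
e^(−4.26) = 0.014122; denominator = 1 + 16.758×0.014122 = 1.2367.
N = 3.628×10^6/1.2367 = 2.933698×10^6.

2933698 cells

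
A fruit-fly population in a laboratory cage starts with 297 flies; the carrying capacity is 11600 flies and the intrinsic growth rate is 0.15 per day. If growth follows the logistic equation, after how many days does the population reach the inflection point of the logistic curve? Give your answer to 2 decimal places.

24.26 days

Logistic growth is fastest at N = K/2 = 5800.
A = (K − N₀)/N₀ = 38.057. Set K/(1 + A·e^(−rt)) = K/2 → A·e^(−rt) = 1.
e^(−0.15t) = 1/38.057 = 0.0262762, so t = ln(38.057)/0.15 = 3.6391/0.15 = 24.261.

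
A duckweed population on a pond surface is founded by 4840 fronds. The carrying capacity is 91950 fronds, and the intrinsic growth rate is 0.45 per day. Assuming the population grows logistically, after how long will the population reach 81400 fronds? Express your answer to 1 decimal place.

A = (K − N₀)/N₀ = (91950 − 4840)/4840 = 17.998.
Solve 91950/(1 + 17.998·e^(−0.45t)) = 81400: 1 + 17.998·e^(−0.45t) = 1.1296, so e^(−0.45t) = 0.00720121.
−0.45·t = ln(0.00720121) = -4.9335, so t = 4.9335/0.45 = 10.963.

11.0 days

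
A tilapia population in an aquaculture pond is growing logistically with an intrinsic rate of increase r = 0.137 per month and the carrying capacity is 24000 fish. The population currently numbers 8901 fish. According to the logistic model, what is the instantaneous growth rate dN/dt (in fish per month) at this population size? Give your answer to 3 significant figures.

dN/dt = rN(1 − N/K) = 0.137 × 8901 × (1 − 8901/24000).
1 − 8901/24000 = 0.62912; dN/dt = 0.137 × 8901 × 0.62912 = 767.18.

767 fish per month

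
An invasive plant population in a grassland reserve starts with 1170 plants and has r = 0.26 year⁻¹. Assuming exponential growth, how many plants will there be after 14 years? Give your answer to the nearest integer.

N(t) = N₀·e^(rt) = 1170 × e^(0.26×14) = 1170 × e^3.64.
e^3.64 ≈ 38.092, so N ≈ 1170 × 38.092 = 44567.4.

44567 plants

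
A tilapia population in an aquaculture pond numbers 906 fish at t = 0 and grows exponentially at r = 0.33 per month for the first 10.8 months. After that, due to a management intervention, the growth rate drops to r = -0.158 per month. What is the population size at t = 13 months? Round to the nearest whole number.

Phase 1: N(10.8) = 906·e^(0.33×10.8) = 906·e^3.564 = 31985.5.
Phase 2 runs for 13 − 10.8 = 2.2 months at r = -0.158.
N(13) = 31985.5·e^(-0.158×2.2) = 31985.5·e^-0.3476 = 22594.

22594 fish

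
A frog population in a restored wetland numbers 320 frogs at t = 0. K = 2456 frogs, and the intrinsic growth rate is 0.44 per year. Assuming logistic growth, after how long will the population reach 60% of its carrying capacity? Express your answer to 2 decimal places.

A = (K − N₀)/N₀ = (2456 − 320)/320 = 6.675.
Solve 2456/(1 + 6.675·e^(−0.44t)) = 1473.6: 1 + 6.675·e^(−0.44t) = 1.6667, so e^(−0.44t) = 0.0998752.
−0.44·t = ln(0.0998752) = -2.3038, so t = 2.3038/0.44 = 5.236.

5.24 years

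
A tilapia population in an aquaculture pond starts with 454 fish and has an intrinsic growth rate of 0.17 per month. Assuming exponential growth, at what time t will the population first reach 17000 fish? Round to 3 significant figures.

Set N₀·e^(rt) = 17000: e^(0.17·t) = 17000/454 = 37.445.
0.17·t = ln(37.445) = 3.6229, so t = 3.6229/0.17 = 21.311.

21.3 months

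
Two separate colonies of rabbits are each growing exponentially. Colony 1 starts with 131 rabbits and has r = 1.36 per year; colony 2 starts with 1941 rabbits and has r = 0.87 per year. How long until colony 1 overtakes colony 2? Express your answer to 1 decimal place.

5.5 years

Set 131·e^(1.36t) = 1941·e^(0.87t).
e^((1.36 − 0.87)t) = 1941/131 → e^(0.49·t) = 14.817.
0.49·t = ln(14.817) = 2.6958, so t = 2.6958/0.49 = 5.5016.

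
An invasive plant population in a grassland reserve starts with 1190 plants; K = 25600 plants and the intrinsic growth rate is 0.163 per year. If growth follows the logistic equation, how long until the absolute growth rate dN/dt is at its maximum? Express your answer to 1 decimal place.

18.5 years

Logistic growth is fastest at N = K/2 = 12800.
A = (K − N₀)/N₀ = 20.513. Set K/(1 + A·e^(−rt)) = K/2 → A·e^(−rt) = 1.
e^(−0.163t) = 1/20.513 = 0.0487505, so t = ln(20.513)/0.163 = 3.021/0.163 = 18.534.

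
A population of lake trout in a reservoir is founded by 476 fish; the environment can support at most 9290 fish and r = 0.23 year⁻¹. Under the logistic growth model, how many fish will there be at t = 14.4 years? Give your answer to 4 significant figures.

A = (K − N₀)/N₀ = (9290 − 476)/476 = 18.517.
N(t) = K/(1 + A·e^(−rt)) = 9290/(1 + 18.517×e^(−0.23×14.4)).
e^(−3.312) = 0.036443; denominator = 1 + 18.517×0.036443 = 1.6748.
N = 9290/1.6748 = 5546.89.

5547 fish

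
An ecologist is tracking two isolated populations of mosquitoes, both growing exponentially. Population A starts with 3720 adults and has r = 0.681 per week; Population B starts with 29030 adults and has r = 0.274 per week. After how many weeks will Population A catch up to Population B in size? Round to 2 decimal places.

5.05 weeks

Set 3720·e^(0.681t) = 29030·e^(0.274t).
e^((0.681 − 0.274)t) = 29030/3720 → e^(0.407·t) = 7.8038.
0.407·t = ln(7.8038) = 2.0546, so t = 2.0546/0.407 = 5.0482.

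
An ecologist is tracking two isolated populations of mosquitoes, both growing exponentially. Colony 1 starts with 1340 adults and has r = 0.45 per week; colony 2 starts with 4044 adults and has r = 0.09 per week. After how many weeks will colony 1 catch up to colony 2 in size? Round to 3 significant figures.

3.07 weeks

Set 1340·e^(0.45t) = 4044·e^(0.09t).
e^((0.45 − 0.09)t) = 4044/1340 → e^(0.36·t) = 3.0179.
0.36·t = ln(3.0179) = 1.1046, so t = 1.1046/0.36 = 3.0682.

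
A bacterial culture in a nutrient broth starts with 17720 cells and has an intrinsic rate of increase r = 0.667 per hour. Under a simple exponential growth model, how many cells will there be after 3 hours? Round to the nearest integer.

N(t) = N₀·e^(rt) = 17720 × e^(0.667×3) = 17720 × e^2.001.
e^2.001 ≈ 7.3964, so N ≈ 17720 × 7.3964 = 131065.

131065 cells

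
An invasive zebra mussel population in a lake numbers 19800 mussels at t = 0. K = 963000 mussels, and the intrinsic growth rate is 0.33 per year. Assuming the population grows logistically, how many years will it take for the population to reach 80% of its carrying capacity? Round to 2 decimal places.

A = (K − N₀)/N₀ = (963000 − 19800)/19800 = 47.636.
Solve 963000/(1 + 47.636·e^(−0.33t)) = 770400: 1 + 47.636·e^(−0.33t) = 1.25, so e^(−0.33t) = 0.00524809.
−0.33·t = ln(0.00524809) = -5.2499, so t = 5.2499/0.33 = 15.909.

15.91 years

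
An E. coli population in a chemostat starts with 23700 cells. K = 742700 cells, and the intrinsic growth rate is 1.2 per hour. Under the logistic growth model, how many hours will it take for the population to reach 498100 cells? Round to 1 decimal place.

3.4 hours

A = (K − N₀)/N₀ = (742700 − 23700)/23700 = 30.338.
Solve 742700/(1 + 30.338·e^(−1.2t)) = 498100: 1 + 30.338·e^(−1.2t) = 1.4911, so e^(−1.2t) = 0.0161867.
−1.2·t = ln(0.0161867) = -4.1236, so t = 4.1236/1.2 = 3.4363.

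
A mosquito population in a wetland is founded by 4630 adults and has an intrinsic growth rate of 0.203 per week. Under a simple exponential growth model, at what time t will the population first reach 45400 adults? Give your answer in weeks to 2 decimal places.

Set N₀·e^(rt) = 45400: e^(0.203·t) = 45400/4630 = 9.8056.
0.203·t = ln(9.8056) = 2.283, so t = 2.283/0.203 = 11.246.

11.25 weeks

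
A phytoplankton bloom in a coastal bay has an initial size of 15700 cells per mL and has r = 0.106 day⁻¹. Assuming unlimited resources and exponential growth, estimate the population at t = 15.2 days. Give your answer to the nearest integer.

78638 cells per mL

N(t) = N₀·e^(rt) = 15700 × e^(0.106×15.2) = 15700 × e^1.611.
e^1.611 ≈ 5.0088, so N ≈ 15700 × 5.0088 = 78638.4.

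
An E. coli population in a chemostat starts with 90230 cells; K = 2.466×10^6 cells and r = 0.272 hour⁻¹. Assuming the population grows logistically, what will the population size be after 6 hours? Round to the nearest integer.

A = (K − N₀)/N₀ = (2.466×10^6 − 90230)/90230 = 26.33.
N(t) = K/(1 + A·e^(−rt)) = 2.466×10^6/(1 + 26.33×e^(−0.272×6)).
e^(−1.632) = 0.19554; denominator = 1 + 26.33×0.19554 = 6.1485.
N = 2.466×10^6/6.1485 = 401070.

401070 cells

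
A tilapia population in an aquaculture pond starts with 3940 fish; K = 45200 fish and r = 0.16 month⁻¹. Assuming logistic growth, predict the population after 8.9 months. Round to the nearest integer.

12837 fish

A = (K − N₀)/N₀ = (45200 − 3940)/3940 = 10.472.
N(t) = K/(1 + A·e^(−rt)) = 45200/(1 + 10.472×e^(−0.16×8.9)).
e^(−1.424) = 0.24075; denominator = 1 + 10.472×0.24075 = 3.5211.
N = 45200/3.5211 = 12836.7.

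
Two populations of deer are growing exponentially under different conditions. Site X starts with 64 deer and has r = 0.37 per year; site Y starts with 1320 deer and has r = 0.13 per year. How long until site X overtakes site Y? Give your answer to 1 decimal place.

12.6 years

Set 64·e^(0.37t) = 1320·e^(0.13t).
e^((0.37 − 0.13)t) = 1320/64 → e^(0.24·t) = 20.625.
0.24·t = ln(20.625) = 3.0265, so t = 3.0265/0.24 = 12.61.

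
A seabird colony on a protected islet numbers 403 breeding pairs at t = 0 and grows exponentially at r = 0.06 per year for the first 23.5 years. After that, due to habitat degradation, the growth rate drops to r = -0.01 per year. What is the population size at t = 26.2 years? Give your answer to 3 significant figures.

1610 breeding pairs

Phase 1: N(23.5) = 403·e^(0.06×23.5) = 403·e^1.41 = 1650.67.
Phase 2 runs for 26.2 − 23.5 = 2.7 years at r = -0.01.
N(26.2) = 1650.67·e^(-0.01×2.7) = 1650.67·e^-0.027 = 1606.7.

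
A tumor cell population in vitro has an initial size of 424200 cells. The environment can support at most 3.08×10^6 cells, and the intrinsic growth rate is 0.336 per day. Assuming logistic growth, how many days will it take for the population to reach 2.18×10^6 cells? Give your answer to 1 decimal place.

A = (K − N₀)/N₀ = (3.08×10^6 − 424200)/424200 = 6.2607.
Solve 3.08×10^6/(1 + 6.2607·e^(−0.336t)) = 2.18×10^6: 1 + 6.2607·e^(−0.336t) = 1.4128, so e^(−0.336t) = 0.0659419.
−0.336·t = ln(0.0659419) = -2.719, so t = 2.719/0.336 = 8.0922.

8.1 days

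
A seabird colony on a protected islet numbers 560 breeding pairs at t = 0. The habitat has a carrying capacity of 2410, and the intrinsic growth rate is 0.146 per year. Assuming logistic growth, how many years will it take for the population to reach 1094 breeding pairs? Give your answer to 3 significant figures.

6.92 years

A = (K − N₀)/N₀ = (2410 − 560)/560 = 3.3036.
Solve 2410/(1 + 3.3036·e^(−0.146t)) = 1094: 1 + 3.3036·e^(−0.146t) = 2.2029, so e^(−0.146t) = 0.364129.
−0.146·t = ln(0.364129) = -1.0102, so t = 1.0102/0.146 = 6.9195.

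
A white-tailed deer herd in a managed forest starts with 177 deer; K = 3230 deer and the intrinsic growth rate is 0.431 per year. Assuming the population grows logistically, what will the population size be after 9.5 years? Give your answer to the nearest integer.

2509 deer

A = (K − N₀)/N₀ = (3230 − 177)/177 = 17.249.
N(t) = K/(1 + A·e^(−rt)) = 3230/(1 + 17.249×e^(−0.431×9.5)).
e^(−4.095) = 0.016664; denominator = 1 + 17.249×0.016664 = 1.2874.
N = 3230/1.2874 = 2508.87.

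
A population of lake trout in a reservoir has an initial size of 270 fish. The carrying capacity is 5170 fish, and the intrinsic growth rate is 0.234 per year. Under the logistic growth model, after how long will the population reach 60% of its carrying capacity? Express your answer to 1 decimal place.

A = (K − N₀)/N₀ = (5170 − 270)/270 = 18.148.
Solve 5170/(1 + 18.148·e^(−0.234t)) = 3102: 1 + 18.148·e^(−0.234t) = 1.6667, so e^(−0.234t) = 0.0367347.
−0.234·t = ln(0.0367347) = -3.304, so t = 3.304/0.234 = 14.12.

14.1 years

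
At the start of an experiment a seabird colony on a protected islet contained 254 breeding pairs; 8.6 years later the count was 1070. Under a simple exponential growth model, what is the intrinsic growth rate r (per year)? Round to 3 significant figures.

0.167 per year

From N(t) = N₀·e^(rt): e^(r·8.6) = 1070/254 = 4.2126.
r·8.6 = ln(4.2126) = 1.4381, so r = 1.4381/8.6 = 0.16722.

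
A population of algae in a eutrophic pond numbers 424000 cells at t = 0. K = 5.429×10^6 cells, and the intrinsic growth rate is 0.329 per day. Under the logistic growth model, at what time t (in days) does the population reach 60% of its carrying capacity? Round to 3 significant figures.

8.74 days

A = (K − N₀)/N₀ = (5.429×10^6 − 424000)/424000 = 11.804.
Solve 5.429×10^6/(1 + 11.804·e^(−0.329t)) = 3.2574×10^6: 1 + 11.804·e^(−0.329t) = 1.6667, so e^(−0.329t) = 0.0564769.
−0.329·t = ln(0.0564769) = -2.8739, so t = 2.8739/0.329 = 8.7353.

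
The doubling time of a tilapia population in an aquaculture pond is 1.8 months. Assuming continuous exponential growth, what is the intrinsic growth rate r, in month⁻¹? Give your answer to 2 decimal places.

r = ln(2)/t_d = 0.6931/1.8 = 0.38508.

0.39 per month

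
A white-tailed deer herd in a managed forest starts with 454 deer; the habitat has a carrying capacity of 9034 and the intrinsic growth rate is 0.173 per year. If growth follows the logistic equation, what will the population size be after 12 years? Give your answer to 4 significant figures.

A = (K − N₀)/N₀ = (9034 − 454)/454 = 18.899.
N(t) = K/(1 + A·e^(−rt)) = 9034/(1 + 18.899×e^(−0.173×12)).
e^(−2.076) = 0.12543; denominator = 1 + 18.899×0.12543 = 3.3705.
N = 9034/3.3705 = 2680.33.

2680 deer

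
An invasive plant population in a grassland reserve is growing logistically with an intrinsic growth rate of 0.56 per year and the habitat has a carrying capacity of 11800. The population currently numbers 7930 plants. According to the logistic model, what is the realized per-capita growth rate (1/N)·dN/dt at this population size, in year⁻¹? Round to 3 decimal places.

0.184 per year

(1/N)·dN/dt = r(1 − N/K) = 0.56 × (1 − 7930/11800).
= 0.56 × 0.32797 = 0.18366.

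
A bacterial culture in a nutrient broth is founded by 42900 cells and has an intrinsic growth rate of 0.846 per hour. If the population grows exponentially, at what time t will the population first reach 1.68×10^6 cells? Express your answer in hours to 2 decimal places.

Set N₀·e^(rt) = 1.68×10^6: e^(0.846·t) = 1.68×10^6/42900 = 39.161.
0.846·t = ln(39.161) = 3.6677, so t = 3.6677/0.846 = 4.3353.

4.34 hours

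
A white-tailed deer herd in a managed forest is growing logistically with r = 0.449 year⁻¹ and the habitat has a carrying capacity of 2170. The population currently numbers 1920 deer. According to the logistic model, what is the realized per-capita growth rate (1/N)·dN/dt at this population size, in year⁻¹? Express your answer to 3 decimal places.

(1/N)·dN/dt = r(1 − N/K) = 0.449 × (1 − 1920/2170).
= 0.449 × 0.11521 = 0.051728.

0.052 per year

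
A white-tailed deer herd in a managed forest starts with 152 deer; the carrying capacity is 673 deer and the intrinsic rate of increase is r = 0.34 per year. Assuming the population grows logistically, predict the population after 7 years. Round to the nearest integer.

511 deer

A = (K − N₀)/N₀ = (673 − 152)/152 = 3.4276.
N(t) = K/(1 + A·e^(−rt)) = 673/(1 + 3.4276×e^(−0.34×7)).
e^(−2.38) = 0.092551; denominator = 1 + 3.4276×0.092551 = 1.3172.
N = 673/1.3172 = 510.921.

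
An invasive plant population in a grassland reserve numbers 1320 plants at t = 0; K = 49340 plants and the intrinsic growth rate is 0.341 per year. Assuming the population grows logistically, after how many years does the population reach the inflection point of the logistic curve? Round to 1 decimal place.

10.5 years

Logistic growth is fastest at N = K/2 = 24670.
A = (K − N₀)/N₀ = 36.379. Set K/(1 + A·e^(−rt)) = K/2 → A·e^(−rt) = 1.
e^(−0.341t) = 1/36.379 = 0.0274885, so t = ln(36.379)/0.341 = 3.594/0.341 = 10.54.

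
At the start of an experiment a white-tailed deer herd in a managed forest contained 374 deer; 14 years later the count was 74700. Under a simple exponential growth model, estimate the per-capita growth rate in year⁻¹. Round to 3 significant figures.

From N(t) = N₀·e^(rt): e^(r·14) = 74700/374 = 199.73.
r·14 = ln(199.73) = 5.297, so r = 5.297/14 = 0.37836.

0.378 per year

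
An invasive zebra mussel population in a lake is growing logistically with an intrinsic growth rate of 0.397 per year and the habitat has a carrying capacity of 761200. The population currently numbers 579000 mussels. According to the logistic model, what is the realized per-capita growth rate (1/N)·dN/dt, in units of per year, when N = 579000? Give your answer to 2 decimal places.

0.10 per year

(1/N)·dN/dt = r(1 − N/K) = 0.397 × (1 − 579000/761200).
= 0.397 × 0.23936 = 0.095025.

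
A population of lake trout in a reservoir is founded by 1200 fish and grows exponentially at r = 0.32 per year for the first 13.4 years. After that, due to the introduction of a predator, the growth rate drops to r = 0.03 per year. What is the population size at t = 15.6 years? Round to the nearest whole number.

Phase 1: N(13.4) = 1200·e^(0.32×13.4) = 1200·e^4.288 = 87384.8.
Phase 2 runs for 15.6 − 13.4 = 2.2 years at r = 0.03.
N(15.6) = 87384.8·e^(0.03×2.2) = 87384.8·e^0.066 = 93346.8.

93347 fish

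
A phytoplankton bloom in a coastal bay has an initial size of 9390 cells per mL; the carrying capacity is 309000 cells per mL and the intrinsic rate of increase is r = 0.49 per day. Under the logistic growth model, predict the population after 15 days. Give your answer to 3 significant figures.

A = (K − N₀)/N₀ = (309000 − 9390)/9390 = 31.907.
N(t) = K/(1 + A·e^(−rt)) = 309000/(1 + 31.907×e^(−0.49×15)).
e^(−7.35) = 0.00064259; denominator = 1 + 31.907×0.00064259 = 1.0205.
N = 309000/1.0205 = 302792.

303000 cells per mL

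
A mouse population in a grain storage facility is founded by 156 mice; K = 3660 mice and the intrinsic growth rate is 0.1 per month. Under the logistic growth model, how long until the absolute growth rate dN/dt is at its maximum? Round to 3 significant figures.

31.1 months

Logistic growth is fastest at N = K/2 = 1830.
A = (K − N₀)/N₀ = 22.462. Set K/(1 + A·e^(−rt)) = K/2 → A·e^(−rt) = 1.
e^(−0.1t) = 1/22.462 = 0.0445205, so t = ln(22.462)/0.1 = 3.1118/0.1 = 31.118.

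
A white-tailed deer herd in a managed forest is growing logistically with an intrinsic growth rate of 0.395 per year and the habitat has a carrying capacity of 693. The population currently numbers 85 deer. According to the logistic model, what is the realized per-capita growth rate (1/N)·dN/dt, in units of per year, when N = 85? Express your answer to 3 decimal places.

0.347 per year

(1/N)·dN/dt = r(1 − N/K) = 0.395 × (1 − 85/693).
= 0.395 × 0.87734 = 0.34655.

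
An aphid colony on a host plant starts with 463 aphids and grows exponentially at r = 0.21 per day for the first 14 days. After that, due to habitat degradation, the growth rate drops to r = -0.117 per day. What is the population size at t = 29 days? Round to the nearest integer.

Phase 1: N(14) = 463·e^(0.21×14) = 463·e^2.94 = 8758.04.
Phase 2 runs for 29 − 14 = 15 days at r = -0.117.
N(29) = 8758.04·e^(-0.117×15) = 8758.04·e^-1.755 = 1514.33.

1514 aphids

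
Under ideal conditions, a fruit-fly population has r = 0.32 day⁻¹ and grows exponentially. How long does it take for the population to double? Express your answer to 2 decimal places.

Doubling time t_d = ln(2)/r = 0.6931/0.32 = 2.1661.

2.17 days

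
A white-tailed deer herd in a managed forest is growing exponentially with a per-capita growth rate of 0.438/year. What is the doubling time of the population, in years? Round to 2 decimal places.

1.58 years

Doubling time t_d = ln(2)/r = 0.6931/0.438 = 1.5825.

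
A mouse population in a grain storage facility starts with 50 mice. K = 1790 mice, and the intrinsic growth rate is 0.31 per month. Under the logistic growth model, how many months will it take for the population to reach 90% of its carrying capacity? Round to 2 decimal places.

18.54 months

A = (K − N₀)/N₀ = (1790 − 50)/50 = 34.8.
Solve 1790/(1 + 34.8·e^(−0.31t)) = 1611: 1 + 34.8·e^(−0.31t) = 1.1111, so e^(−0.31t) = 0.00319285.
−0.31·t = ln(0.00319285) = -5.7468, so t = 5.7468/0.31 = 18.538.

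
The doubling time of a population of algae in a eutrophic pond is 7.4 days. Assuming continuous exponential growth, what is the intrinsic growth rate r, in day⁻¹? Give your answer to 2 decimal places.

r = ln(2)/t_d = 0.6931/7.4 = 0.093669.

0.09 per day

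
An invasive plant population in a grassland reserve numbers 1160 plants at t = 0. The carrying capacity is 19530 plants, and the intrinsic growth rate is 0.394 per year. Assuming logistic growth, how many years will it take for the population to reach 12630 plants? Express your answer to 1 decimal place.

A = (K − N₀)/N₀ = (19530 − 1160)/1160 = 15.836.
Solve 19530/(1 + 15.836·e^(−0.394t)) = 12630: 1 + 15.836·e^(−0.394t) = 1.5463, so e^(−0.394t) = 0.0344981.
−0.394·t = ln(0.0344981) = -3.3669, so t = 3.3669/0.394 = 8.5453.

8.5 years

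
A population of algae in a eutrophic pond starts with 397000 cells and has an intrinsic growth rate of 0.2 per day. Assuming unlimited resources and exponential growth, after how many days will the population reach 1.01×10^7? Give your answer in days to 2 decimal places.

Set N₀·e^(rt) = 1.01×10^7: e^(0.2·t) = 1.01×10^7/397000 = 25.441.
0.2·t = ln(25.441) = 3.2364, so t = 3.2364/0.2 = 16.182.

16.18 days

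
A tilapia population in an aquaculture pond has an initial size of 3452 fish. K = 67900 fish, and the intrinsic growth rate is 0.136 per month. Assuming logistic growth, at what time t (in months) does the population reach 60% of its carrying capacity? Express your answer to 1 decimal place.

A = (K − N₀)/N₀ = (67900 − 3452)/3452 = 18.67.
Solve 67900/(1 + 18.67·e^(−0.136t)) = 40740: 1 + 18.67·e^(−0.136t) = 1.6667, so e^(−0.136t) = 0.0357084.
−0.136·t = ln(0.0357084) = -3.3324, so t = 3.3324/0.136 = 24.503.

24.5 months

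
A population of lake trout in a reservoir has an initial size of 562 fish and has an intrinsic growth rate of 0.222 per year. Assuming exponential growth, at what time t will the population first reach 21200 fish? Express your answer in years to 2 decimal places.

Set N₀·e^(rt) = 21200: e^(0.222·t) = 21200/562 = 37.722.
0.222·t = ln(37.722) = 3.6303, so t = 3.6303/0.222 = 16.352.

16.35 years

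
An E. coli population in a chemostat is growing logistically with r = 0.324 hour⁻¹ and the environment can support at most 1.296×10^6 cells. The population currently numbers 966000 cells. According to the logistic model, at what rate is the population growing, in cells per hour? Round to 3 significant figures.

79700 cells per hour

dN/dt = rN(1 − N/K) = 0.324 × 966000 × (1 − 966000/1.296×10^6).
1 − 966000/1.296×10^6 = 0.25463; dN/dt = 0.324 × 966000 × 0.25463 = 79695.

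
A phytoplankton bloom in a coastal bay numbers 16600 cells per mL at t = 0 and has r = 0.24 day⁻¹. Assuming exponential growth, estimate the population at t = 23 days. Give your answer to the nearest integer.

4143942 cells per mL

N(t) = N₀·e^(rt) = 16600 × e^(0.24×23) = 16600 × e^5.52.
e^5.52 ≈ 249.64, so N ≈ 16600 × 249.64 = 4.143942×10^6.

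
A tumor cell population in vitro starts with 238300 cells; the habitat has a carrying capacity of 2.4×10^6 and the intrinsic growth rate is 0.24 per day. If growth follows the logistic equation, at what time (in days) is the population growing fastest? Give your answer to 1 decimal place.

Logistic growth is fastest at N = K/2 = 1.2×10^6.
A = (K − N₀)/N₀ = 9.0713. Set K/(1 + A·e^(−rt)) = K/2 → A·e^(−rt) = 1.
e^(−0.24t) = 1/9.0713 = 0.110237, so t = ln(9.0713)/0.24 = 2.2051/0.24 = 9.188.

9.2 days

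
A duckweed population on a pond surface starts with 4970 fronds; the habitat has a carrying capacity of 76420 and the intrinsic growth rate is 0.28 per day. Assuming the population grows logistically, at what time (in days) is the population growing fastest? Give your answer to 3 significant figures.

9.52 days

Logistic growth is fastest at N = K/2 = 38210.
A = (K − N₀)/N₀ = 14.376. Set K/(1 + A·e^(−rt)) = K/2 → A·e^(−rt) = 1.
e^(−0.28t) = 1/14.376 = 0.0695591, so t = ln(14.376)/0.28 = 2.6656/0.28 = 9.5199.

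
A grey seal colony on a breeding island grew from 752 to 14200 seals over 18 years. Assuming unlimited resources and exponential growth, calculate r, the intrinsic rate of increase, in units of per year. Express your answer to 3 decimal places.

0.163 per year

From N(t) = N₀·e^(rt): e^(r·18) = 14200/752 = 18.883.
r·18 = ln(18.883) = 2.9383, so r = 2.9383/18 = 0.16324.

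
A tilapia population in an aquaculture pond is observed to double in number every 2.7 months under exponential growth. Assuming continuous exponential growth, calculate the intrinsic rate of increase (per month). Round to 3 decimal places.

r = ln(2)/t_d = 0.6931/2.7 = 0.25672.

0.257 per month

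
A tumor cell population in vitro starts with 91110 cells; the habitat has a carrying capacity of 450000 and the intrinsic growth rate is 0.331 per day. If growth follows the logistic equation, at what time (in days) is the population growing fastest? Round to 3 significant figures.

Logistic growth is fastest at N = K/2 = 225000.
A = (K − N₀)/N₀ = 3.9391. Set K/(1 + A·e^(−rt)) = K/2 → A·e^(−rt) = 1.
e^(−0.331t) = 1/3.9391 = 0.253866, so t = ln(3.9391)/0.331 = 1.3709/0.331 = 4.1418.

4.14 days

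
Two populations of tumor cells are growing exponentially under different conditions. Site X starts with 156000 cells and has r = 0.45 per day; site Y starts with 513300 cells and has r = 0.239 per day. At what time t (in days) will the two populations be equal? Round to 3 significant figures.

5.64 days

Set 156000·e^(0.45t) = 513300·e^(0.239t).
e^((0.45 − 0.239)t) = 513300/156000 → e^(0.211·t) = 3.2904.
0.211·t = ln(3.2904) = 1.191, so t = 1.191/0.211 = 5.6446.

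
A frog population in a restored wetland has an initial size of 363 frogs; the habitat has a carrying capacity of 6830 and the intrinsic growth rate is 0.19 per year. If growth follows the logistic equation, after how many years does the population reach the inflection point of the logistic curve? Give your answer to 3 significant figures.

Logistic growth is fastest at N = K/2 = 3415.
A = (K − N₀)/N₀ = 17.815. Set K/(1 + A·e^(−rt)) = K/2 → A·e^(−rt) = 1.
e^(−0.19t) = 1/17.815 = 0.0561311, so t = ln(17.815)/0.19 = 2.8801/0.19 = 15.158.

15.2 years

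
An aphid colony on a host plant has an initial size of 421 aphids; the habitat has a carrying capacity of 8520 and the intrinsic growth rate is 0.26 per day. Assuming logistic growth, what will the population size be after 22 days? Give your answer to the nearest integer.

8014 aphids

A = (K − N₀)/N₀ = (8520 − 421)/421 = 19.238.
N(t) = K/(1 + A·e^(−rt)) = 8520/(1 + 19.238×e^(−0.26×22)).
e^(−5.72) = 0.0032797; denominator = 1 + 19.238×0.0032797 = 1.0631.
N = 8520/1.0631 = 8014.35.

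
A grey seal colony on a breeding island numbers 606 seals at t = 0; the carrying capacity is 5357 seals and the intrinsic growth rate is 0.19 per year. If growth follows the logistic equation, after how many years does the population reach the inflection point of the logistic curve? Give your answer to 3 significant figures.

Logistic growth is fastest at N = K/2 = 2678.5.
A = (K − N₀)/N₀ = 7.8399. Set K/(1 + A·e^(−rt)) = K/2 → A·e^(−rt) = 1.
e^(−0.19t) = 1/7.8399 = 0.127552, so t = ln(7.8399)/0.19 = 2.0592/0.19 = 10.838.

10.8 years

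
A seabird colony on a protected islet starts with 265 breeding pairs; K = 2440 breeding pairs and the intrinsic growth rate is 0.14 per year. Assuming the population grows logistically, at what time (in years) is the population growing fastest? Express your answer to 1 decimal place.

15.0 years

Logistic growth is fastest at N = K/2 = 1220.
A = (K − N₀)/N₀ = 8.2075. Set K/(1 + A·e^(−rt)) = K/2 → A·e^(−rt) = 1.
e^(−0.14t) = 1/8.2075 = 0.121839, so t = ln(8.2075)/0.14 = 2.1051/0.14 = 15.036.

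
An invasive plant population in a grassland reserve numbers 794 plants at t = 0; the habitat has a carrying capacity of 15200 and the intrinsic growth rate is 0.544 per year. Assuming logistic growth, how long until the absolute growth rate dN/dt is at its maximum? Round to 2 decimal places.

Logistic growth is fastest at N = K/2 = 7600.
A = (K − N₀)/N₀ = 18.144. Set K/(1 + A·e^(−rt)) = K/2 → A·e^(−rt) = 1.
e^(−0.544t) = 1/18.144 = 0.0551159, so t = ln(18.144)/0.544 = 2.8983/0.544 = 5.3278.

5.33 years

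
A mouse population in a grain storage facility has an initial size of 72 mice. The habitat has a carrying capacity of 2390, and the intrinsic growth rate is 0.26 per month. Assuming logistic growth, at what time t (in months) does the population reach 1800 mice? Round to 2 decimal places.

A = (K − N₀)/N₀ = (2390 − 72)/72 = 32.194.
Solve 2390/(1 + 32.194·e^(−0.26t)) = 1800: 1 + 32.194·e^(−0.26t) = 1.3278, so e^(−0.26t) = 0.0101812.
−0.26·t = ln(0.0101812) = -4.5872, so t = 4.5872/0.26 = 17.643.

17.64 months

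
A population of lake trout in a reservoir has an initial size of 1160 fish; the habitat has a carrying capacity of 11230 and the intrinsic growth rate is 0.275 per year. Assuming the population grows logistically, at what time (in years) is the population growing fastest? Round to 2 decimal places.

7.86 years

Logistic growth is fastest at N = K/2 = 5615.
A = (K − N₀)/N₀ = 8.681. Set K/(1 + A·e^(−rt)) = K/2 → A·e^(−rt) = 1.
e^(−0.275t) = 1/8.681 = 0.115194, so t = ln(8.681)/0.275 = 2.1611/0.275 = 7.8587.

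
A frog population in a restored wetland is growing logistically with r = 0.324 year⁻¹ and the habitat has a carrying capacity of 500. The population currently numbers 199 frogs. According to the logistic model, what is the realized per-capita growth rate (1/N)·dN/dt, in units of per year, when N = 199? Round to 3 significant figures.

0.195 per year

(1/N)·dN/dt = r(1 − N/K) = 0.324 × (1 − 199/500).
= 0.324 × 0.602 = 0.19505.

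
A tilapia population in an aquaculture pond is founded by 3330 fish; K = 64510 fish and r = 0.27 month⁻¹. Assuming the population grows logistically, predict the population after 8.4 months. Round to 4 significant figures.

A = (K − N₀)/N₀ = (64510 − 3330)/3330 = 18.372.
N(t) = K/(1 + A·e^(−rt)) = 64510/(1 + 18.372×e^(−0.27×8.4)).
e^(−2.268) = 0.10352; denominator = 1 + 18.372×0.10352 = 2.9019.
N = 64510/2.9019 = 22230.3.

22230 fish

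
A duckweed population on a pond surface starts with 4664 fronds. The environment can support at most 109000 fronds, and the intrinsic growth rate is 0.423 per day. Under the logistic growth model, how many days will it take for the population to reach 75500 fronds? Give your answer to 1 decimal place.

A = (K − N₀)/N₀ = (109000 − 4664)/4664 = 22.37.
Solve 109000/(1 + 22.37·e^(−0.423t)) = 75500: 1 + 22.37·e^(−0.423t) = 1.4437, so e^(−0.423t) = 0.0198345.
−0.423·t = ln(0.0198345) = -3.9203, so t = 3.9203/0.423 = 9.2679.

9.3 days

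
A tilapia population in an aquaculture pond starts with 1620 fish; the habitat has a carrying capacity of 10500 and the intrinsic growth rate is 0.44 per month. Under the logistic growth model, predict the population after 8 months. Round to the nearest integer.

A = (K − N₀)/N₀ = (10500 − 1620)/1620 = 5.4815.
N(t) = K/(1 + A·e^(−rt)) = 10500/(1 + 5.4815×e^(−0.44×8)).
e^(−3.52) = 0.029599; denominator = 1 + 5.4815×0.029599 = 1.1622.
N = 10500/1.1622 = 9034.21.

9034 fish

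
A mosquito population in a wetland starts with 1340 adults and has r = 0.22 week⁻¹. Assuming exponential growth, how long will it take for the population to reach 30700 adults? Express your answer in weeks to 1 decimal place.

Set N₀·e^(rt) = 30700: e^(0.22·t) = 30700/1340 = 22.91.
0.22·t = ln(22.91) = 3.1316, so t = 3.1316/0.22 = 14.235.

14.2 weeks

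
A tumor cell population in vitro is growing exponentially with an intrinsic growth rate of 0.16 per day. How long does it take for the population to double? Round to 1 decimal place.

4.3 days

Doubling time t_d = ln(2)/r = 0.6931/0.16 = 4.3322.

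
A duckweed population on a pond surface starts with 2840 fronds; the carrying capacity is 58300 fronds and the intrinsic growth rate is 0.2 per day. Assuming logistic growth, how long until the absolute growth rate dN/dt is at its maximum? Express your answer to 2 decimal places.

14.86 days

Logistic growth is fastest at N = K/2 = 29150.
A = (K − N₀)/N₀ = 19.528. Set K/(1 + A·e^(−rt)) = K/2 → A·e^(−rt) = 1.
e^(−0.2t) = 1/19.528 = 0.0512081, so t = ln(19.528)/0.2 = 2.9719/0.2 = 14.859.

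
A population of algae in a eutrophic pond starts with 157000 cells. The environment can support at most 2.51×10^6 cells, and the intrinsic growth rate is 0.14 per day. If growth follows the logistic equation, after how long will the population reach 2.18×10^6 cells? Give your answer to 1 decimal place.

32.8 days

A = (K − N₀)/N₀ = (2.51×10^6 − 157000)/157000 = 14.987.
Solve 2.51×10^6/(1 + 14.987·e^(−0.14t)) = 2.18×10^6: 1 + 14.987·e^(−0.14t) = 1.1514, so e^(−0.14t) = 0.0101003.
−0.14·t = ln(0.0101003) = -4.5952, so t = 4.5952/0.14 = 32.823.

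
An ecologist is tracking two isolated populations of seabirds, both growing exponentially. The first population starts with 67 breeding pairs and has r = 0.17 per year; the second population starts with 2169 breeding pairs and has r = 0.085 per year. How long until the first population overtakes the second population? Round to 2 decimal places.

Set 67·e^(0.17t) = 2169·e^(0.085t).
e^((0.17 − 0.085)t) = 2169/67 → e^(0.085·t) = 32.373.
0.085·t = ln(32.373) = 3.4773, so t = 3.4773/0.085 = 40.91.

40.91 years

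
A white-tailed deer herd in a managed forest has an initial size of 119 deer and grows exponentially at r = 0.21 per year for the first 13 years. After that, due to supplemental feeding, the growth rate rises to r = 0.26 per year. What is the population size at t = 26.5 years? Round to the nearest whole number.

61030 deer

Phase 1: N(13) = 119·e^(0.21×13) = 119·e^2.73 = 1824.61.
Phase 2 runs for 26.5 − 13 = 13.5 years at r = 0.26.
N(26.5) = 1824.61·e^(0.26×13.5) = 1824.61·e^3.51 = 61030.2.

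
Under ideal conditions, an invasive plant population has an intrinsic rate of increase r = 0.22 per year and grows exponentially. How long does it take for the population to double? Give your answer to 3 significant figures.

Doubling time t_d = ln(2)/r = 0.6931/0.22 = 3.1507.

3.15 years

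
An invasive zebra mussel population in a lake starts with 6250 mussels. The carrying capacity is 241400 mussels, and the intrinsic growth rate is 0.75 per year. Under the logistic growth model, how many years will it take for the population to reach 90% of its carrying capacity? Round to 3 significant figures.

7.77 years

A = (K − N₀)/N₀ = (241400 − 6250)/6250 = 37.624.
Solve 241400/(1 + 37.624·e^(−0.75t)) = 217260: 1 + 37.624·e^(−0.75t) = 1.1111, so e^(−0.75t) = 0.0029532.
−0.75·t = ln(0.0029532) = -5.8249, so t = 5.8249/0.75 = 7.7665.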